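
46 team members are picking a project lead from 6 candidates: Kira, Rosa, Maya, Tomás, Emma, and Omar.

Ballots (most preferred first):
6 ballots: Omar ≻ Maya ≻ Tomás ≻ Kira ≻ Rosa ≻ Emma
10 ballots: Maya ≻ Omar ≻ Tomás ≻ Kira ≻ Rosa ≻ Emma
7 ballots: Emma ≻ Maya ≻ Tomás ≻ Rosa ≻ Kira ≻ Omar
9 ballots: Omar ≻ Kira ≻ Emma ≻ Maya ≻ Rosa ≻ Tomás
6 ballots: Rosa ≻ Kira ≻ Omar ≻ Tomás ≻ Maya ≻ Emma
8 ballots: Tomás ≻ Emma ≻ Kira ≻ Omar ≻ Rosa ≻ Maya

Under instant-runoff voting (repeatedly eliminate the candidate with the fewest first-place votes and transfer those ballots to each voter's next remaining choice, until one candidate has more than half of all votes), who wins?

Omar

Round 1: Kira 0, Rosa 6, Maya 10, Tomás 8, Emma 7, Omar 15. Kira eliminated.
Round 2: Rosa 6, Maya 10, Tomás 8, Emma 7, Omar 15. Rosa eliminated.
Round 3: Maya 10, Tomás 8, Emma 7, Omar 21. Emma eliminated.
Round 4: Maya 17, Tomás 8, Omar 21. Tomás eliminated.
Round 5: Maya 17, Omar 29. Omar has a majority (≥24).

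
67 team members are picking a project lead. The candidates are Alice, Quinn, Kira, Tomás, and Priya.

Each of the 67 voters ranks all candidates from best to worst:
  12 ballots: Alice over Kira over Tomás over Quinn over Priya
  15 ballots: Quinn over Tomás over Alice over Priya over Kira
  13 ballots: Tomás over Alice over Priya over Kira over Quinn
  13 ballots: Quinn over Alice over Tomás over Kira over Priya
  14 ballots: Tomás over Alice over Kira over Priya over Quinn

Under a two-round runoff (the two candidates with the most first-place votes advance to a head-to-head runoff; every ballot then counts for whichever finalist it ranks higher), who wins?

Round 1 first-place votes: Alice 12, Quinn 28, Kira 0, Tomás 27, Priya 0. Quinn and Tomás advance.
Runoff: Quinn is ranked above Tomás on 28 ballots, Tomás above Quinn on 39.

Tomás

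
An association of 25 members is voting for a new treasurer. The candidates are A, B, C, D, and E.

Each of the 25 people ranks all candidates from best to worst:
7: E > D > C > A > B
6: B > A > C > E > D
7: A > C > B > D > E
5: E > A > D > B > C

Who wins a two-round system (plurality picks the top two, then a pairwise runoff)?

Round 1 first-place votes: A 7, B 6, C 0, D 0, E 12. E and A advance.
Runoff: E is ranked above A on 12 ballots, A above E on 13.

A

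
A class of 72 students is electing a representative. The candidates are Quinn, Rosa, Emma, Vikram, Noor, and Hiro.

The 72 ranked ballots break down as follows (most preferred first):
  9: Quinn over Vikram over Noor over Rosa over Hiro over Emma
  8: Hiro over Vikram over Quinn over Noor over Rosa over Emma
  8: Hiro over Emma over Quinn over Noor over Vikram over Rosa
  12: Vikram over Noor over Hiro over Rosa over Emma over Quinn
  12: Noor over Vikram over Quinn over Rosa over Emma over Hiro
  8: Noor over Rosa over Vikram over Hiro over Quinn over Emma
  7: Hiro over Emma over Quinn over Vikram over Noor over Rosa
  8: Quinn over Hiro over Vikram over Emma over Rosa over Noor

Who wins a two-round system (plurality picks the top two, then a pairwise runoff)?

Round 1 first-place votes: Quinn 17, Rosa 0, Emma 0, Vikram 12, Noor 20, Hiro 23. Hiro and Noor advance.
Runoff: Hiro is ranked above Noor on 31 ballots, Noor above Hiro on 41.

Noor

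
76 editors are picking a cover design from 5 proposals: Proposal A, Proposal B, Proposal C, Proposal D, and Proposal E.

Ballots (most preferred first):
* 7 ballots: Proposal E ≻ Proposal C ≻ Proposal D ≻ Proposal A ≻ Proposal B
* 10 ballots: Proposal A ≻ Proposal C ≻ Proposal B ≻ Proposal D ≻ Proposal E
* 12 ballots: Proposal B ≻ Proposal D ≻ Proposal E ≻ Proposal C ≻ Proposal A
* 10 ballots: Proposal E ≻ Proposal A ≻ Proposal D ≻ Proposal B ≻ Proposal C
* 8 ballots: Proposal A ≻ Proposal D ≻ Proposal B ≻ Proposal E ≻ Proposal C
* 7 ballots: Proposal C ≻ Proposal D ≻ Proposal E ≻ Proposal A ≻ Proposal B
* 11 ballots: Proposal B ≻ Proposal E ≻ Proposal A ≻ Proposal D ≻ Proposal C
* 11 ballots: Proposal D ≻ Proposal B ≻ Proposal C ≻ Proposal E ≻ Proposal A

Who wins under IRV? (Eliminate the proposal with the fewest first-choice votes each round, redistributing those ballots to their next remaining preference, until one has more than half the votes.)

Round 1: Proposal A 18, Proposal B 23, Proposal C 7, Proposal D 11, Proposal E 17. Proposal C eliminated.
Round 2: Proposal A 18, Proposal B 23, Proposal D 18, Proposal E 17. Proposal E eliminated.
Round 3: Proposal A 28, Proposal B 23, Proposal D 25. Proposal B eliminated.
Round 4: Proposal A 39, Proposal D 37. Proposal A has a majority (≥39).

Proposal A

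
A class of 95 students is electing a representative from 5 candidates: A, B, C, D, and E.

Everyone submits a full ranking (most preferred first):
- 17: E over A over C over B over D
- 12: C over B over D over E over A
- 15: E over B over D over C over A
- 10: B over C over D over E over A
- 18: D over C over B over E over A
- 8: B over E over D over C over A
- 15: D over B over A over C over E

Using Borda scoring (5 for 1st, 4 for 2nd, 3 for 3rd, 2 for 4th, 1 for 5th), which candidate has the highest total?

B

A: 17×4 + 12×1 + 15×1 + 10×1 + 18×1 + 8×1 + 15×3 = 176
B: 17×2 + 12×4 + 15×4 + 10×5 + 18×3 + 8×5 + 15×4 = 346
C: 17×3 + 12×5 + 15×2 + 10×4 + 18×4 + 8×2 + 15×2 = 299
D: 17×1 + 12×3 + 15×3 + 10×3 + 18×5 + 8×3 + 15×5 = 317
E: 17×5 + 12×2 + 15×5 + 10×2 + 18×2 + 8×4 + 15×1 = 287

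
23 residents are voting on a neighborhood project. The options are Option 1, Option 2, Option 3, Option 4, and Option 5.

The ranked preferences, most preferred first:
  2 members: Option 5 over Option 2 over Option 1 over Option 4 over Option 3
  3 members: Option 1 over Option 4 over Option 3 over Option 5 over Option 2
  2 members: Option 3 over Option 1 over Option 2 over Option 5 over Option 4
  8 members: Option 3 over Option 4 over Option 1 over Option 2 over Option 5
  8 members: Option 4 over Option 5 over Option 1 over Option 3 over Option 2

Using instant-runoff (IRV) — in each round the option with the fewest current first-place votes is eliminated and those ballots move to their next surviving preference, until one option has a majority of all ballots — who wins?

Round 1: Option 1 3, Option 2 0, Option 3 10, Option 4 8, Option 5 2. Option 2 eliminated.
Round 2: Option 1 3, Option 3 10, Option 4 8, Option 5 2. Option 5 eliminated.
Round 3: Option 1 5, Option 3 10, Option 4 8. Option 1 eliminated.
Round 4: Option 3 10, Option 4 13. Option 4 has a majority (≥12).

Option 4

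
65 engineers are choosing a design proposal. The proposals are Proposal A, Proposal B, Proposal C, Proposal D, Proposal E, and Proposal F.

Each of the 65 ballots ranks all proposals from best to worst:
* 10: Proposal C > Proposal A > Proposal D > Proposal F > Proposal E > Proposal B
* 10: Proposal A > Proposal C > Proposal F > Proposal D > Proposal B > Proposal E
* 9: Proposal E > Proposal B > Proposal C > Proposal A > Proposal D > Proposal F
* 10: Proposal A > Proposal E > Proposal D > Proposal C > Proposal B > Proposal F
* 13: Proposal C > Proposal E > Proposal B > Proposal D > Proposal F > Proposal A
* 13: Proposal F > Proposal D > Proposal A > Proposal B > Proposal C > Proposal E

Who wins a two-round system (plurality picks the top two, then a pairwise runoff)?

Proposal A

Round 1 first-place votes: Proposal A 20, Proposal B 0, Proposal C 23, Proposal D 0, Proposal E 9, Proposal F 13. Proposal C and Proposal A advance.
Runoff: Proposal C is ranked above Proposal A on 32 ballots, Proposal A above Proposal C on 33.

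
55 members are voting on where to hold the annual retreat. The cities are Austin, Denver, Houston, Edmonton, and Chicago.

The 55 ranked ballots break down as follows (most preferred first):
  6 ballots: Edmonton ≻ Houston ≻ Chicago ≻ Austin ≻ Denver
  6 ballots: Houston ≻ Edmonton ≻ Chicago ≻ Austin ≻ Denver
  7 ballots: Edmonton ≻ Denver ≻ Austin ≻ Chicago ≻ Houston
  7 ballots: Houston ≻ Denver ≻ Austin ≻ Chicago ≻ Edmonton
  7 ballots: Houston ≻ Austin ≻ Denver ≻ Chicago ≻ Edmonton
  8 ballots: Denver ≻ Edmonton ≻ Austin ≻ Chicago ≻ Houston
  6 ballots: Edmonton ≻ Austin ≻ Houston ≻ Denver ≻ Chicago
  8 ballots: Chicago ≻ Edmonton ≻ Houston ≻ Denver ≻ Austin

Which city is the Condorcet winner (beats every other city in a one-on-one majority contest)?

Edmonton vs Austin: 41–14
Edmonton vs Denver: 33–22
Edmonton vs Houston: 35–20
Edmonton vs Chicago: 33–22
Edmonton beats every other city.

Edmonton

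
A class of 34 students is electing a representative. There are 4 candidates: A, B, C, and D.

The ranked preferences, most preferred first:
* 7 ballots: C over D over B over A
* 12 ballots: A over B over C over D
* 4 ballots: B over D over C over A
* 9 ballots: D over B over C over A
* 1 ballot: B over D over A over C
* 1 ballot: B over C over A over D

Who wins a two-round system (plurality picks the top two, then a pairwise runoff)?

Round 1 first-place votes: A 12, B 6, C 7, D 9. A and D advance.
Runoff: A is ranked above D on 13 ballots, D above A on 21.

D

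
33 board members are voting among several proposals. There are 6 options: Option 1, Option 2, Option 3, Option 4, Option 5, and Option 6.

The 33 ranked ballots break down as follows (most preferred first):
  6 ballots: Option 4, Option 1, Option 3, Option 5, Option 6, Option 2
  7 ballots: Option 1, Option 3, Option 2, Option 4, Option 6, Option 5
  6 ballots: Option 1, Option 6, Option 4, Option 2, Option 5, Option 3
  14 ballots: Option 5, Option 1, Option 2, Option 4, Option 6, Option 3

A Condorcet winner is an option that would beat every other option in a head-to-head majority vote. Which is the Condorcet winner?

Option 1 vs Option 2: 33–0
Option 1 vs Option 3: 33–0
Option 1 vs Option 4: 27–6
Option 1 vs Option 5: 19–14
Option 1 vs Option 6: 33–0
Option 1 beats every other option.

Option 1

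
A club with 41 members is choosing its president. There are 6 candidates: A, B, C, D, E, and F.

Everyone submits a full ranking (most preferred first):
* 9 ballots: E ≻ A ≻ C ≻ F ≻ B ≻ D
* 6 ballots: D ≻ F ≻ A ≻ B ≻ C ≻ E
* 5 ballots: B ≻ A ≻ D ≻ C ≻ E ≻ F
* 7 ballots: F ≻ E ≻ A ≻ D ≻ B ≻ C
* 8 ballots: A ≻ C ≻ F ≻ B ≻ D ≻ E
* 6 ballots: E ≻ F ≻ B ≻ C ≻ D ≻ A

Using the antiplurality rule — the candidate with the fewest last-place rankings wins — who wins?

B

Last-place votes: A 6, B 0, C 7, D 9, E 14, F 5.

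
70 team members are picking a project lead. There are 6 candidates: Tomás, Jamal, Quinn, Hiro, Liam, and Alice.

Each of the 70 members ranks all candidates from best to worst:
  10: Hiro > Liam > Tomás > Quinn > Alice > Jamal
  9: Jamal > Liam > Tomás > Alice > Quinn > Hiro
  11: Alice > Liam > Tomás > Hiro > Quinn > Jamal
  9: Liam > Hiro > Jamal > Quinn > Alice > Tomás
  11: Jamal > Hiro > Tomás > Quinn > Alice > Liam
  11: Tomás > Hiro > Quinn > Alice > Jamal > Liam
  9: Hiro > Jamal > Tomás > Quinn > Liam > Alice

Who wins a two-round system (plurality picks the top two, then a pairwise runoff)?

Hiro

Round 1 first-place votes: Tomás 11, Jamal 20, Quinn 0, Hiro 19, Liam 9, Alice 11. Jamal and Hiro advance.
Runoff: Jamal is ranked above Hiro on 20 ballots, Hiro above Jamal on 50.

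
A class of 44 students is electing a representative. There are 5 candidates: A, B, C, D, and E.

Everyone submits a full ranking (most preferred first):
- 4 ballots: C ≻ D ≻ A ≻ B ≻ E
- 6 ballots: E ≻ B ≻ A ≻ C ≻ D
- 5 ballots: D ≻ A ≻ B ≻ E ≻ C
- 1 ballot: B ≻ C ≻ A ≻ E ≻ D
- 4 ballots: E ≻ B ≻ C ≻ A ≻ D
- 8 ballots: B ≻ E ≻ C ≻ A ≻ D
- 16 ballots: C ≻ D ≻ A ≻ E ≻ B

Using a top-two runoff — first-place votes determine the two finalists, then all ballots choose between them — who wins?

Round 1 first-place votes: A 0, B 9, C 20, D 5, E 10. C and E advance.
Runoff: C is ranked above E on 21 ballots, E above C on 23.

E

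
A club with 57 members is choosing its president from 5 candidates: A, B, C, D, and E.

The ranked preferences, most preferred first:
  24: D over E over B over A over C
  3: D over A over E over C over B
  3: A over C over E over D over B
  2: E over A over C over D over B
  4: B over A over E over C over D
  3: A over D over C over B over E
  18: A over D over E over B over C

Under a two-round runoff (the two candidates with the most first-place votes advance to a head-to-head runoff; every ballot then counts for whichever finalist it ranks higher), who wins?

Round 1 first-place votes: A 24, B 4, C 0, D 27, E 2. D and A advance.
Runoff: D is ranked above A on 27 ballots, A above D on 30.

A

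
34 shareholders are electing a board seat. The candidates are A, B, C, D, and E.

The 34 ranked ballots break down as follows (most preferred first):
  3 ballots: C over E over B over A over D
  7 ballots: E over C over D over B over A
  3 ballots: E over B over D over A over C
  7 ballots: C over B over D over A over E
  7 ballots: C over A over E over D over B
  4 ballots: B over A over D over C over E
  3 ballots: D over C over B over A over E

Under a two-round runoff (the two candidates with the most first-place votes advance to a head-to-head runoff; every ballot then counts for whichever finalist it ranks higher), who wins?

C

Round 1 first-place votes: A 0, B 4, C 17, D 3, E 10. C and E advance.
Runoff: C is ranked above E on 24 ballots, E above C on 10.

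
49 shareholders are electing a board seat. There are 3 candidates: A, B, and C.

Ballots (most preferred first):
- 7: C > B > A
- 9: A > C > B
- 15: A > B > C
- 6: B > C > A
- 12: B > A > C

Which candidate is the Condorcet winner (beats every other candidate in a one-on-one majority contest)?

B

B vs A: 25–24
B vs C: 33–16
B beats every other candidate.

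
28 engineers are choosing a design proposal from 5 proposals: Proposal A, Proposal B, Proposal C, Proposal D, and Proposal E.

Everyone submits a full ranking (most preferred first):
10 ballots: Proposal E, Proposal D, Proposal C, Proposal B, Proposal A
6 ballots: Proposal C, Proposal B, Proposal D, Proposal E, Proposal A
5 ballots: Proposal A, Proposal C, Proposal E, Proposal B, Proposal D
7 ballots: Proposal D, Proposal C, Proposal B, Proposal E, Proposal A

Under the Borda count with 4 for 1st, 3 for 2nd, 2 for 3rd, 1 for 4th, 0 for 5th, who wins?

Proposal C

Proposal A: 10×0 + 6×0 + 5×4 + 7×0 = 20
Proposal B: 10×1 + 6×3 + 5×1 + 7×2 = 47
Proposal C: 10×2 + 6×4 + 5×3 + 7×3 = 80
Proposal D: 10×3 + 6×2 + 5×0 + 7×4 = 70
Proposal E: 10×4 + 6×1 + 5×2 + 7×1 = 63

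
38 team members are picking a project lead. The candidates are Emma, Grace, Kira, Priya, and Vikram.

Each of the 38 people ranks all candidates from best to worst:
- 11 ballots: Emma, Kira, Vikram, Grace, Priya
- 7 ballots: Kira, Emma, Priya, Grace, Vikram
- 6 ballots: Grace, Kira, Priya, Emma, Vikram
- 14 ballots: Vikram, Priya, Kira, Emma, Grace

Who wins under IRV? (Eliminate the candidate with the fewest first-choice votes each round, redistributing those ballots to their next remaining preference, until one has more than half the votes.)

Round 1: Emma 11, Grace 6, Kira 7, Priya 0, Vikram 14. Priya eliminated.
Round 2: Emma 11, Grace 6, Kira 7, Vikram 14. Grace eliminated.
Round 3: Emma 11, Kira 13, Vikram 14. Emma eliminated.
Round 4: Kira 24, Vikram 14. Kira has a majority (≥20).

Kira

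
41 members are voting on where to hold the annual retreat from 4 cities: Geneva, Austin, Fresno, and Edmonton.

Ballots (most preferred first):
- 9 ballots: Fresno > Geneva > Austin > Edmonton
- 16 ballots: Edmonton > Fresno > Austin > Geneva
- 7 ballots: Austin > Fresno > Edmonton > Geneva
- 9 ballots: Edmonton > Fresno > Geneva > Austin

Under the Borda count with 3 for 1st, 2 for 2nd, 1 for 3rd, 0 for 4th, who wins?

Fresno

Geneva: 9×2 + 16×0 + 7×0 + 9×1 = 27
Austin: 9×1 + 16×1 + 7×3 + 9×0 = 46
Fresno: 9×3 + 16×2 + 7×2 + 9×2 = 91
Edmonton: 9×0 + 16×3 + 7×1 + 9×3 = 82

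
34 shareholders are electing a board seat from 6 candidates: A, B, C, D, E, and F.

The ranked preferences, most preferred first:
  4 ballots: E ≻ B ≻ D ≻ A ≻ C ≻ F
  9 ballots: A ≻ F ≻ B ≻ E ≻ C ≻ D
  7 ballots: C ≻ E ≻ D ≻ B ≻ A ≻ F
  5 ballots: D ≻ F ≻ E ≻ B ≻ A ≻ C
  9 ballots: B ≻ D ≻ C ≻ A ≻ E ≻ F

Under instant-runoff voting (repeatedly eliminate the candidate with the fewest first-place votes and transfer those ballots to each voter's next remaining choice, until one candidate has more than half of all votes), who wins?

Round 1: A 9, B 9, C 7, D 5, E 4, F 0. F eliminated.
Round 2: A 9, B 9, C 7, D 5, E 4. E eliminated.
Round 3: A 9, B 13, C 7, D 5. D eliminated.
Round 4: A 9, B 18, C 7. B has a majority (≥18).

B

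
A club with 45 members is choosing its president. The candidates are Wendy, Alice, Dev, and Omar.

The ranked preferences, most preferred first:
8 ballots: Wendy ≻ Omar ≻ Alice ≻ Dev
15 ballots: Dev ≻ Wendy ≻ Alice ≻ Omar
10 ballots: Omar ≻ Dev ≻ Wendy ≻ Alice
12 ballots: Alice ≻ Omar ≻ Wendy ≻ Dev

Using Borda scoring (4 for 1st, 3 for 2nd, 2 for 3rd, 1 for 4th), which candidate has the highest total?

Wendy

Wendy: 8×4 + 15×3 + 10×2 + 12×2 = 121
Alice: 8×2 + 15×2 + 10×1 + 12×4 = 104
Dev: 8×1 + 15×4 + 10×3 + 12×1 = 110
Omar: 8×3 + 15×1 + 10×4 + 12×3 = 115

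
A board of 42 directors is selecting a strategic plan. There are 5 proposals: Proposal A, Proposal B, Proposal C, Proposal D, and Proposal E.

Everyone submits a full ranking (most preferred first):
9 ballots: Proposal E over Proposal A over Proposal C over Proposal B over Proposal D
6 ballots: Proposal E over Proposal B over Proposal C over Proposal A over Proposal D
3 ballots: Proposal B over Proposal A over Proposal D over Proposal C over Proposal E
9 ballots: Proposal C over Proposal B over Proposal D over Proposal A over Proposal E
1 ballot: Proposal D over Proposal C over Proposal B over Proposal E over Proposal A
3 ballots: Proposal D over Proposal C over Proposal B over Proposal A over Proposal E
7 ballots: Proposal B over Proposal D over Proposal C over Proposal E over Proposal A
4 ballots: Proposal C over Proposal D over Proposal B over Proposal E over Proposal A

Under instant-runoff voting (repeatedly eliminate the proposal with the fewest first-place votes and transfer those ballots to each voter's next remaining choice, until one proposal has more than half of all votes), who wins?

Proposal C

Round 1: Proposal A 0, Proposal B 10, Proposal C 13, Proposal D 4, Proposal E 15. Proposal A eliminated.
Round 2: Proposal B 10, Proposal C 13, Proposal D 4, Proposal E 15. Proposal D eliminated.
Round 3: Proposal B 10, Proposal C 17, Proposal E 15. Proposal B eliminated.
Round 4: Proposal C 27, Proposal E 15. Proposal C has a majority (≥22).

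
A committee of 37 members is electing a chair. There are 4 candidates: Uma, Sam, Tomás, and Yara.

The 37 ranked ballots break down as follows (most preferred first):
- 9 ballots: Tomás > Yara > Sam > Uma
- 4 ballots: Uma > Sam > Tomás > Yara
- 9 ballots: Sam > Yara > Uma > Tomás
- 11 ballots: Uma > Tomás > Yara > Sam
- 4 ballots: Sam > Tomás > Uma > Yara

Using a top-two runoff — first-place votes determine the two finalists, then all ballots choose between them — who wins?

Sam

Round 1 first-place votes: Uma 15, Sam 13, Tomás 9, Yara 0. Uma and Sam advance.
Runoff: Uma is ranked above Sam on 15 ballots, Sam above Uma on 22.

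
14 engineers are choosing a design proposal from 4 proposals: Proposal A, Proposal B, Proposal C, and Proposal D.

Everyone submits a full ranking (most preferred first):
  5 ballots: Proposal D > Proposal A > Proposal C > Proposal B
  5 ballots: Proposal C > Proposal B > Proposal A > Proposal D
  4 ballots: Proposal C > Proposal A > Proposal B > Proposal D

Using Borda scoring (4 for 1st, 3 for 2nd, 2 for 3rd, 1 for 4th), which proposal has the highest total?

Proposal A: 5×3 + 5×2 + 4×3 = 37
Proposal B: 5×1 + 5×3 + 4×2 = 28
Proposal C: 5×2 + 5×4 + 4×4 = 46
Proposal D: 5×4 + 5×1 + 4×1 = 29

Proposal C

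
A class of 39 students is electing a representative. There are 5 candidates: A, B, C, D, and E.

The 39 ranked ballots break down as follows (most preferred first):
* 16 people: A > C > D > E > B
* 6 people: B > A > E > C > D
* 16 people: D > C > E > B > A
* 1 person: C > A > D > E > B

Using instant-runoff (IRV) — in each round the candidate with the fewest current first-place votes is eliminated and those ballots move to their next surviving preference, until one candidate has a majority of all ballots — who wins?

A

Round 1: A 16, B 6, C 1, D 16, E 0. E eliminated.
Round 2: A 16, B 6, C 1, D 16. C eliminated.
Round 3: A 17, B 6, D 16. B eliminated.
Round 4: A 23, D 16. A has a majority (≥20).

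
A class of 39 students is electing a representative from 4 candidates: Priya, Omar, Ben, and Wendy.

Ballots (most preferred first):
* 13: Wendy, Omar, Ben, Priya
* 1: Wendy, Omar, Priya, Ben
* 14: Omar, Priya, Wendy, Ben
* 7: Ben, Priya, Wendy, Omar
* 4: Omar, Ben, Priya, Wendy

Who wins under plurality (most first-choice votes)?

Omar

First-place votes: Priya 0, Omar 18, Ben 7, Wendy 14.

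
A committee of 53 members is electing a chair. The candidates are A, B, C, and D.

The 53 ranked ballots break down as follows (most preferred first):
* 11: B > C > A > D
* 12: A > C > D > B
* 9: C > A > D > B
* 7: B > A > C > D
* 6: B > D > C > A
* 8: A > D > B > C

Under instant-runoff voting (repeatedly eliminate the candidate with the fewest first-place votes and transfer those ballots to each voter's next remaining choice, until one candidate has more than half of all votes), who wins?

Round 1: A 20, B 24, C 9, D 0. D eliminated.
Round 2: A 20, B 24, C 9. C eliminated.
Round 3: A 29, B 24. A has a majority (≥27).

A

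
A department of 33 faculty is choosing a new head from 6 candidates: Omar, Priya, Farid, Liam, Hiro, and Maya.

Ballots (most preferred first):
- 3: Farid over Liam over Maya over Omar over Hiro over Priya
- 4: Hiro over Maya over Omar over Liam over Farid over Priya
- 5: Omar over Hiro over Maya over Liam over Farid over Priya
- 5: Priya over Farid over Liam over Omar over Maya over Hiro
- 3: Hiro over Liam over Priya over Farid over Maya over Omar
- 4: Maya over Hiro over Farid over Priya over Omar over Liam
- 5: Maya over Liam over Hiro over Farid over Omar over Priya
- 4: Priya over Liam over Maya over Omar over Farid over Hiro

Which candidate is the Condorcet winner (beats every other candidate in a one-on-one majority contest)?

Maya

Maya vs Omar: 23–10
Maya vs Priya: 21–12
Maya vs Farid: 22–11
Maya vs Liam: 18–15
Maya vs Hiro: 21–12
Maya beats every other candidate.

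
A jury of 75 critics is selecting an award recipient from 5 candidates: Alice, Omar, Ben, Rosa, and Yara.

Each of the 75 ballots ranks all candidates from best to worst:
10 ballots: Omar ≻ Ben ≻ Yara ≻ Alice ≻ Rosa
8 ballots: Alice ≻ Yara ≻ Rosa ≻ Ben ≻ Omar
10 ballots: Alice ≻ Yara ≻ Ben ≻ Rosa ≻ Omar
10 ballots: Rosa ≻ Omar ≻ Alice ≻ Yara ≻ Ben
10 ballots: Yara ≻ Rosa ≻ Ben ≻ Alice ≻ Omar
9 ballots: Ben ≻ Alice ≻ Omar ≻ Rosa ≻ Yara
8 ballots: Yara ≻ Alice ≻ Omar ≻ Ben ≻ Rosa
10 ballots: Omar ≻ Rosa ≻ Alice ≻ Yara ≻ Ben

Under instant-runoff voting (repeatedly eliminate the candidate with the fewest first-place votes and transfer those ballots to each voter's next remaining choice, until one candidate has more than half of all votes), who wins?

Alice

Round 1: Alice 18, Omar 20, Ben 9, Rosa 10, Yara 18. Ben eliminated.
Round 2: Alice 27, Omar 20, Rosa 10, Yara 18. Rosa eliminated.
Round 3: Alice 27, Omar 30, Yara 18. Yara eliminated.
Round 4: Alice 45, Omar 30. Alice has a majority (≥38).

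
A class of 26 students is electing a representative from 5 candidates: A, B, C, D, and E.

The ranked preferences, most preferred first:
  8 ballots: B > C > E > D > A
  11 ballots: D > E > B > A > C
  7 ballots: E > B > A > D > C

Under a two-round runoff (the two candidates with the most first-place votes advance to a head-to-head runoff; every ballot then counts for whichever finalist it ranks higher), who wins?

Round 1 first-place votes: A 0, B 8, C 0, D 11, E 7. D and B advance.
Runoff: D is ranked above B on 11 ballots, B above D on 15.

B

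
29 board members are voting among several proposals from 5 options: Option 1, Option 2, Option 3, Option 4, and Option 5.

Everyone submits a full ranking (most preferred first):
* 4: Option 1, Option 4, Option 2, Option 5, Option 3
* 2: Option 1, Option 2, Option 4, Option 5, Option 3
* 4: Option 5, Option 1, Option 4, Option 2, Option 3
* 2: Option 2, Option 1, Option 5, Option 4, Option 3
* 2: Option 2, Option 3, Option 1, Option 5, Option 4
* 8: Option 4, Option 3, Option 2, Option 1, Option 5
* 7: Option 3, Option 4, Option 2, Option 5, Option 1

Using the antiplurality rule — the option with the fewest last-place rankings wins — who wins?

Option 2

Last-place votes: Option 1 7, Option 2 0, Option 3 12, Option 4 2, Option 5 8.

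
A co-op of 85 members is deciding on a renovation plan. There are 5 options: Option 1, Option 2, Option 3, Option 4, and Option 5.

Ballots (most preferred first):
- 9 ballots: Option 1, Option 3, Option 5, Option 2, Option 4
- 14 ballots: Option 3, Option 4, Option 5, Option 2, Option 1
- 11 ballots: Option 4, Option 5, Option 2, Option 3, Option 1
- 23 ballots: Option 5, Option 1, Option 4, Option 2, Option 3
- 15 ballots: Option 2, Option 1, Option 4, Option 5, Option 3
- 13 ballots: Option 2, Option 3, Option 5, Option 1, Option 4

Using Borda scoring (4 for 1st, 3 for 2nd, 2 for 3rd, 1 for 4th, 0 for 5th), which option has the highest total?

Option 5

Option 1: 9×4 + 14×0 + 11×0 + 23×3 + 15×3 + 13×1 = 163
Option 2: 9×1 + 14×1 + 11×2 + 23×1 + 15×4 + 13×4 = 180
Option 3: 9×3 + 14×4 + 11×1 + 23×0 + 15×0 + 13×3 = 133
Option 4: 9×0 + 14×3 + 11×4 + 23×2 + 15×2 + 13×0 = 162
Option 5: 9×2 + 14×2 + 11×3 + 23×4 + 15×1 + 13×2 = 212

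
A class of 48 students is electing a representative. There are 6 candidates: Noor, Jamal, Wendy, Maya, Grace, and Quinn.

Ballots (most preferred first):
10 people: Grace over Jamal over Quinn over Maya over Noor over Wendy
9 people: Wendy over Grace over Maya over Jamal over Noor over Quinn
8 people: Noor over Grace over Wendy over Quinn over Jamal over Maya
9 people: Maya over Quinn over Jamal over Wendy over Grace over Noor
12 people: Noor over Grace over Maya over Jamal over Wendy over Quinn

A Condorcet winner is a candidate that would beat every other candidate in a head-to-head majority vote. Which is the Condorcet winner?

Grace vs Noor: 28–20
Grace vs Jamal: 39–9
Grace vs Wendy: 30–18
Grace vs Maya: 39–9
Grace vs Quinn: 39–9
Grace beats every other candidate.

Grace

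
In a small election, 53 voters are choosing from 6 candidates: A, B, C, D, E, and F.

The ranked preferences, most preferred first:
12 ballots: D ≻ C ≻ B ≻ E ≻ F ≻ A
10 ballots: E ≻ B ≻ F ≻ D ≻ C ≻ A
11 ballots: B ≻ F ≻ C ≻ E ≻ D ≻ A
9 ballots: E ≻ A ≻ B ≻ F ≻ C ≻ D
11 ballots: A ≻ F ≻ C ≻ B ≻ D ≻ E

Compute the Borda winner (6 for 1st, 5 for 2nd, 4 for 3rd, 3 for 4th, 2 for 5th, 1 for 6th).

A: 12×1 + 10×1 + 11×1 + 9×5 + 11×6 = 144
B: 12×4 + 10×5 + 11×6 + 9×4 + 11×3 = 233
C: 12×5 + 10×2 + 11×4 + 9×2 + 11×4 = 186
D: 12×6 + 10×3 + 11×2 + 9×1 + 11×2 = 155
E: 12×3 + 10×6 + 11×3 + 9×6 + 11×1 = 194
F: 12×2 + 10×4 + 11×5 + 9×3 + 11×5 = 201

B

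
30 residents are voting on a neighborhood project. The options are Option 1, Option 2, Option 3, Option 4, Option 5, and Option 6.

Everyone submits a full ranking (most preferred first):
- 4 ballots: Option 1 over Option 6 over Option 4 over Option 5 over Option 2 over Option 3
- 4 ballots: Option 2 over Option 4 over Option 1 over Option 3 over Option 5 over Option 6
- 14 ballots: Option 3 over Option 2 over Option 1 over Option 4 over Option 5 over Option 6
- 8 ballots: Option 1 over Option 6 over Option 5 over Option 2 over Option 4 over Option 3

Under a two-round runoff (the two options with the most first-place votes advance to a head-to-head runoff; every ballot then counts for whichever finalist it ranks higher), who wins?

Option 1

Round 1 first-place votes: Option 1 12, Option 2 4, Option 3 14, Option 4 0, Option 5 0, Option 6 0. Option 3 and Option 1 advance.
Runoff: Option 3 is ranked above Option 1 on 14 ballots, Option 1 above Option 3 on 16.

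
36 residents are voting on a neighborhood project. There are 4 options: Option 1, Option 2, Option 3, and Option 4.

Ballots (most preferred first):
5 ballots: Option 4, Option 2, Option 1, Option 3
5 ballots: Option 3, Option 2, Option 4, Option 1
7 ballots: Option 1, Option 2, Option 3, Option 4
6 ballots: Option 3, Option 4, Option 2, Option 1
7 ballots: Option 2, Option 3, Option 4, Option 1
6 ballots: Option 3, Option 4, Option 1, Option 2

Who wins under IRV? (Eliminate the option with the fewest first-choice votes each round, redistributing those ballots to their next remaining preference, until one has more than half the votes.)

Option 2

Round 1: Option 1 7, Option 2 7, Option 3 17, Option 4 5. Option 4 eliminated.
Round 2: Option 1 7, Option 2 12, Option 3 17. Option 1 eliminated.
Round 3: Option 2 19, Option 3 17. Option 2 has a majority (≥19).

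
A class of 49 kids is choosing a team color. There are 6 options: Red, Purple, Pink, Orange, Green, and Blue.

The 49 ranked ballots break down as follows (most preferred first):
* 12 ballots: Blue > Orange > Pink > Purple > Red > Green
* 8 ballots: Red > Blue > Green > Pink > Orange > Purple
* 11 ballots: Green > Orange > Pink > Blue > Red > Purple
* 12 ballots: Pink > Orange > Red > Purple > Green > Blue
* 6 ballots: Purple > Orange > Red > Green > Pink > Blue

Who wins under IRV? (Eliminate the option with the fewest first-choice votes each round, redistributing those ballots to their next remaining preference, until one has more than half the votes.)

Pink

Round 1: Red 8, Purple 6, Pink 12, Orange 0, Green 11, Blue 12. Orange eliminated.
Round 2: Red 8, Purple 6, Pink 12, Green 11, Blue 12. Purple eliminated.
Round 3: Red 14, Pink 12, Green 11, Blue 12. Green eliminated.
Round 4: Red 14, Pink 23, Blue 12. Blue eliminated.
Round 5: Red 14, Pink 35. Pink has a majority (≥25).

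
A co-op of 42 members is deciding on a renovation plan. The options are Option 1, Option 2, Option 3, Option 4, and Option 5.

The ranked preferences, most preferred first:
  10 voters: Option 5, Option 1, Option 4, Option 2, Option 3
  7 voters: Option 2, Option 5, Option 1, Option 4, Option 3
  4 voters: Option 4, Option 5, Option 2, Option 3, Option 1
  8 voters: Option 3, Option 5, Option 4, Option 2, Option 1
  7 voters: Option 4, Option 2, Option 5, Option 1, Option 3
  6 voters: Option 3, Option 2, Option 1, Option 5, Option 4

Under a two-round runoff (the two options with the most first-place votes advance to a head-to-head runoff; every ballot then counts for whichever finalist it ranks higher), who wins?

Round 1 first-place votes: Option 1 0, Option 2 7, Option 3 14, Option 4 11, Option 5 10. Option 3 and Option 4 advance.
Runoff: Option 3 is ranked above Option 4 on 14 ballots, Option 4 above Option 3 on 28.

Option 4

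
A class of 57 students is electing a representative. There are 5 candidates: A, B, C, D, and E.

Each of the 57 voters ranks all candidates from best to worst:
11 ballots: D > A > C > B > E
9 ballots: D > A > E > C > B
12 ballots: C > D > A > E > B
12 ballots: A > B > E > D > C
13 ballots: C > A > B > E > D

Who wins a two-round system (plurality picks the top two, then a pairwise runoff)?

D

Round 1 first-place votes: A 12, B 0, C 25, D 20, E 0. C and D advance.
Runoff: C is ranked above D on 25 ballots, D above C on 32.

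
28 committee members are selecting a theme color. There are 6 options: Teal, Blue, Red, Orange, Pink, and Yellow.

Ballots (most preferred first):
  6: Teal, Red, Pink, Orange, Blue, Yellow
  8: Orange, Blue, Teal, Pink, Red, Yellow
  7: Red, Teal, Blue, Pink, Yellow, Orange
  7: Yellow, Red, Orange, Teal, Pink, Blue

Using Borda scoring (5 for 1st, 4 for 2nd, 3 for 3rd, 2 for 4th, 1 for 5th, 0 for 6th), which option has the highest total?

Teal

Teal: 6×5 + 8×3 + 7×4 + 7×2 = 96
Blue: 6×1 + 8×4 + 7×3 + 7×0 = 59
Red: 6×4 + 8×1 + 7×5 + 7×4 = 95
Orange: 6×2 + 8×5 + 7×0 + 7×3 = 73
Pink: 6×3 + 8×2 + 7×2 + 7×1 = 55
Yellow: 6×0 + 8×0 + 7×1 + 7×5 = 42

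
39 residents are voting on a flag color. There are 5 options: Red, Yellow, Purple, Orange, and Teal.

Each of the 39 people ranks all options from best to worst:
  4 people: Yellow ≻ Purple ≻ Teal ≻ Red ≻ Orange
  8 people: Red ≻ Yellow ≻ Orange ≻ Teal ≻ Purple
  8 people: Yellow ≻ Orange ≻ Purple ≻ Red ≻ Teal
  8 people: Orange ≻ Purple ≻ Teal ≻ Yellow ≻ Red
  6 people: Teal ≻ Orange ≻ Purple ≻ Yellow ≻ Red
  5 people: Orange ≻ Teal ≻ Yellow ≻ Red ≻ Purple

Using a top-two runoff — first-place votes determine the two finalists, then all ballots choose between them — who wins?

Yellow

Round 1 first-place votes: Red 8, Yellow 12, Purple 0, Orange 13, Teal 6. Orange and Yellow advance.
Runoff: Orange is ranked above Yellow on 19 ballots, Yellow above Orange on 20.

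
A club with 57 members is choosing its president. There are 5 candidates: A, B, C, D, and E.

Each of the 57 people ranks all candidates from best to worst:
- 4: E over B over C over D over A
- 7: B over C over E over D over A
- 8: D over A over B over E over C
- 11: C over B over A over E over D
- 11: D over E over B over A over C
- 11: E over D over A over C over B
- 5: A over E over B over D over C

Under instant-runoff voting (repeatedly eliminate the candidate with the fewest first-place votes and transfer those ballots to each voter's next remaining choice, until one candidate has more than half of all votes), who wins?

E

Round 1: A 5, B 7, C 11, D 19, E 15. A eliminated.
Round 2: B 7, C 11, D 19, E 20. B eliminated.
Round 3: C 18, D 19, E 20. C eliminated.
Round 4: D 19, E 38. E has a majority (≥29).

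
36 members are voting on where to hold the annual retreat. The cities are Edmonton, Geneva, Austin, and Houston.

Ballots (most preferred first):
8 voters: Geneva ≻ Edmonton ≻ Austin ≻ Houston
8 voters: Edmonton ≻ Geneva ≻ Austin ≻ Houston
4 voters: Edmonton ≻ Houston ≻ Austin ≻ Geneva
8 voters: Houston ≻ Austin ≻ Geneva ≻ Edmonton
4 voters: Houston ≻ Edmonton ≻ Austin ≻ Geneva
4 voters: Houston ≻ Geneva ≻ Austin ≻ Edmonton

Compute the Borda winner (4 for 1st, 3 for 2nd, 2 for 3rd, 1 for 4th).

Edmonton

Edmonton: 8×3 + 8×4 + 4×4 + 8×1 + 4×3 + 4×1 = 96
Geneva: 8×4 + 8×3 + 4×1 + 8×2 + 4×1 + 4×3 = 92
Austin: 8×2 + 8×2 + 4×2 + 8×3 + 4×2 + 4×2 = 80
Houston: 8×1 + 8×1 + 4×3 + 8×4 + 4×4 + 4×4 = 92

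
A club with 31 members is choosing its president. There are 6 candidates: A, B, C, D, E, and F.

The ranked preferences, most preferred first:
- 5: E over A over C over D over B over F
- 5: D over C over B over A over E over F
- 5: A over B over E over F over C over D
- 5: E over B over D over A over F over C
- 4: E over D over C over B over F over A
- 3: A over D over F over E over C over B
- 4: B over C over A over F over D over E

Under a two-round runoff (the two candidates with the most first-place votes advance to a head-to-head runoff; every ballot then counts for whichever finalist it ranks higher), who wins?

A

Round 1 first-place votes: A 8, B 4, C 0, D 5, E 14, F 0. E and A advance.
Runoff: E is ranked above A on 14 ballots, A above E on 17.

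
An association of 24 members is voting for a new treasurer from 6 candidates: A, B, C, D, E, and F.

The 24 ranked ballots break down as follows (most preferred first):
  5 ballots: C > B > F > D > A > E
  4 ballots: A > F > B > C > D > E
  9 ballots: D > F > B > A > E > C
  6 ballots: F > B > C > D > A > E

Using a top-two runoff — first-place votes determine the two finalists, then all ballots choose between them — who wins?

Round 1 first-place votes: A 4, B 0, C 5, D 9, E 0, F 6. D and F advance.
Runoff: D is ranked above F on 9 ballots, F above D on 15.

F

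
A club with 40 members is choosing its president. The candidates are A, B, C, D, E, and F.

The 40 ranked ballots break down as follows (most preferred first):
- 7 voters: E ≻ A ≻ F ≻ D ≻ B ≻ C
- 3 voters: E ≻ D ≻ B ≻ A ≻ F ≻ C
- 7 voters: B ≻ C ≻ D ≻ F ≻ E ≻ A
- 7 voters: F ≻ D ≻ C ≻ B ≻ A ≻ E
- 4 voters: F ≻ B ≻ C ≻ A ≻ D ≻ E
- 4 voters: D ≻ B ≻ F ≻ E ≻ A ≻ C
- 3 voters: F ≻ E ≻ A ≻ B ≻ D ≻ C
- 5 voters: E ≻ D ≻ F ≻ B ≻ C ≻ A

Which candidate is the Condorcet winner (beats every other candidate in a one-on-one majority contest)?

F vs A: 30–10
F vs B: 26–14
F vs C: 33–7
F vs D: 21–19
F vs E: 25–15
F beats every other candidate.

F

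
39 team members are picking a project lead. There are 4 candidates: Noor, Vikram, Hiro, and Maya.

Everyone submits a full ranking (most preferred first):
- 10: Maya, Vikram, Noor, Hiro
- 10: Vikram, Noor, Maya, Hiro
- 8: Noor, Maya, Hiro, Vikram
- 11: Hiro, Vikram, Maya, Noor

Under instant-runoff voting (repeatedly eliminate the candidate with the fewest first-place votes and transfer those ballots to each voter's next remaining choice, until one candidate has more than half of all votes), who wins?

Round 1: Noor 8, Vikram 10, Hiro 11, Maya 10. Noor eliminated.
Round 2: Vikram 10, Hiro 11, Maya 18. Vikram eliminated.
Round 3: Hiro 11, Maya 28. Maya has a majority (≥20).

Maya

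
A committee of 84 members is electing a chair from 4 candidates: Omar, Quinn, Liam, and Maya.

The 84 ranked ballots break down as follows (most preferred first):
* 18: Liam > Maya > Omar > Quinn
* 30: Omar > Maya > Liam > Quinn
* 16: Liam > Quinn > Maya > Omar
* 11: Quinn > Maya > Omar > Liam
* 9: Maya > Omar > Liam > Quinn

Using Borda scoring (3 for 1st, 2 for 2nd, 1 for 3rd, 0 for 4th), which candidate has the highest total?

Omar: 18×1 + 30×3 + 16×0 + 11×1 + 9×2 = 137
Quinn: 18×0 + 30×0 + 16×2 + 11×3 + 9×0 = 65
Liam: 18×3 + 30×1 + 16×3 + 11×0 + 9×1 = 141
Maya: 18×2 + 30×2 + 16×1 + 11×2 + 9×3 = 161

Maya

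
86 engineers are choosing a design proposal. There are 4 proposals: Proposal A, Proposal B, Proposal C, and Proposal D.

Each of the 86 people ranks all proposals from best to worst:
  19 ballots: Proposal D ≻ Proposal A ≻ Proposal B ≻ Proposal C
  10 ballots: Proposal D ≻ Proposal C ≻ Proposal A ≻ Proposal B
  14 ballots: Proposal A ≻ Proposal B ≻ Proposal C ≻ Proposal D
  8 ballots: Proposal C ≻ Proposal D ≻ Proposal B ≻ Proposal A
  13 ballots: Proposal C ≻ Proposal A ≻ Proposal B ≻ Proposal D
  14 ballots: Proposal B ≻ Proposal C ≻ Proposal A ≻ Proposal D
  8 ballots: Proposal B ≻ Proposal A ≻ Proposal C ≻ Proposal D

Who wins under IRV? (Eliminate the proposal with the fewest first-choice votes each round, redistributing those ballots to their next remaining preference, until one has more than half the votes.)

Proposal B

Round 1: Proposal A 14, Proposal B 22, Proposal C 21, Proposal D 29. Proposal A eliminated.
Round 2: Proposal B 36, Proposal C 21, Proposal D 29. Proposal C eliminated.
Round 3: Proposal B 49, Proposal D 37. Proposal B has a majority (≥44).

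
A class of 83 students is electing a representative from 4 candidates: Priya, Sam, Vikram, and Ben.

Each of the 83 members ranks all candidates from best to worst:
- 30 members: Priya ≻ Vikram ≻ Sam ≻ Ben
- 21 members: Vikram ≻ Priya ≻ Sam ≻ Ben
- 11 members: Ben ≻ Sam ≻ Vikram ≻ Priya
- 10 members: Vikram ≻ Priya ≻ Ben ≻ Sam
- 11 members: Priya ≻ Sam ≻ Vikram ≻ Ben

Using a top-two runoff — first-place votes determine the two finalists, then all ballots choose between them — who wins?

Vikram

Round 1 first-place votes: Priya 41, Sam 0, Vikram 31, Ben 11. Priya and Vikram advance.
Runoff: Priya is ranked above Vikram on 41 ballots, Vikram above Priya on 42.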